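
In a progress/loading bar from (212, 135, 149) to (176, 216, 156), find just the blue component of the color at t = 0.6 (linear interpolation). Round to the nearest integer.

153

B = 149 + 0.6 × (156 − 149) = 153.2 → 153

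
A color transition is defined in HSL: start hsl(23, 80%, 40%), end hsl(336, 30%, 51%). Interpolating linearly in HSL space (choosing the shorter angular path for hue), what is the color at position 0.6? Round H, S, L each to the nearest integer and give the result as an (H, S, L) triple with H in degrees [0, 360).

(355, 50, 47)

Hue: 336 − 23 = 313°, but |313| > 180 so the shorter arc goes the other way: Δh = 313 − 360 = -47°.
H = 23 + 0.6 × (-47) = -5.2 → -5 → -5 mod 360 = 355°
S = 80 + 0.6 × (30 − 80) = 50 → 50%
L = 40 + 0.6 × (51 − 40) = 46.6 → 47%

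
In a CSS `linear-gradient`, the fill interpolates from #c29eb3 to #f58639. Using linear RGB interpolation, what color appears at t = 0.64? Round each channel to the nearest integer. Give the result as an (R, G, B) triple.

#c29eb3 → (194, 158, 179); #f58639 → (245, 134, 57).
R = 194 + 0.64 × (245 − 194) = 194 + 0.64 × 51 = 226.64 → 227
G = 158 + 0.64 × (134 − 158) = 158 + 0.64 × -24 = 142.64 → 143
B = 179 + 0.64 × (57 − 179) = 179 + 0.64 × -122 = 100.92 → 101

(227, 143, 101)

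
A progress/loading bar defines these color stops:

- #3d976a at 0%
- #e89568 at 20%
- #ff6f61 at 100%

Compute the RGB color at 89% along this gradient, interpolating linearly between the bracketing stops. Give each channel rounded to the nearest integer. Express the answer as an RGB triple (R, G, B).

(252, 116, 98)

89% lies between the 20% and 100% stops, so the local fraction is t = (89 − 20)/(100 − 20) = 69/80 ≈ 0.8625.
#e89568 → (232, 149, 104); #ff6f61 → (255, 111, 97).
R = 232 + 0.8625 × (255 − 232) = 251.838 → 252
G = 149 + 0.8625 × (111 − 149) = 116.225 → 116
B = 104 + 0.8625 × (97 − 104) = 97.963 → 98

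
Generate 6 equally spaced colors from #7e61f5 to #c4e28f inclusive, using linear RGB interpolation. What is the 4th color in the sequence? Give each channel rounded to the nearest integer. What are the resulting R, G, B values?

(168, 174, 184)

With 6 swatches and endpoints inclusive, swatch 4 sits at t = (4 − 1)/(6 − 1) = 3/5 ≈ 0.6.
#7e61f5 → (126, 97, 245); #c4e28f → (196, 226, 143).
R = 126 + 0.6 × (196 − 126) = 168 → 168
G = 97 + 0.6 × (226 − 97) = 174.4 → 174
B = 245 + 0.6 × (143 − 245) = 183.8 → 184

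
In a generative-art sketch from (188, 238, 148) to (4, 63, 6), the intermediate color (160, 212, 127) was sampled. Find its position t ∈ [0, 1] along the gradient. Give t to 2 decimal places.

Invert the lerp on the R channel (largest span, 184): t = (160 − 188) / (4 − 188) = -28/-184 = 0.15217.
Check on G: (212 − 238)/(63 − 238) = 0.1486 ✓

0.15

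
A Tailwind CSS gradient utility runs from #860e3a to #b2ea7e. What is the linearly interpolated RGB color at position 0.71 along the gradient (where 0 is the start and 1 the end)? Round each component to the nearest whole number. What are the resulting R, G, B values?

(165, 170, 106)

#860e3a → (134, 14, 58); #b2ea7e → (178, 234, 126).
R = 134 + 0.71 × (178 − 134) = 134 + 0.71 × 44 = 165.24 → 165
G = 14 + 0.71 × (234 − 14) = 14 + 0.71 × 220 = 170.2 → 170
B = 58 + 0.71 × (126 − 58) = 58 + 0.71 × 68 = 106.28 → 106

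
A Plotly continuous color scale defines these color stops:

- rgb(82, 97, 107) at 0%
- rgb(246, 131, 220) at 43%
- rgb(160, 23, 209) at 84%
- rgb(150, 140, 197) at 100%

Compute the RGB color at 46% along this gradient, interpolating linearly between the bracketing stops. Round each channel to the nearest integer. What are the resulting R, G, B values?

46% lies between the 43% and 84% stops, so the local fraction is t = (46 − 43)/(84 − 43) = 3/41 ≈ 0.0732.
R = 246 + 0.0732 × (160 − 246) = 239.705 → 240
G = 131 + 0.0732 × (23 − 131) = 123.094 → 123
B = 220 + 0.0732 × (209 − 220) = 219.195 → 219

(240, 123, 219)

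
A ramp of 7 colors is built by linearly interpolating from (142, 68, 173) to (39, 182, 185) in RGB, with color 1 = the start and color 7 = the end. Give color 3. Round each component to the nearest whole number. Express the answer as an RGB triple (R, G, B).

(108, 106, 177)

With 7 swatches and endpoints inclusive, swatch 3 sits at t = (3 − 1)/(7 − 1) = 2/6 ≈ 0.3333.
R = 142 + 0.3333 × (39 − 142) = 107.67 → 108
G = 68 + 0.3333 × (182 − 68) = 105.996 → 106
B = 173 + 0.3333 × (185 − 173) = 177 → 177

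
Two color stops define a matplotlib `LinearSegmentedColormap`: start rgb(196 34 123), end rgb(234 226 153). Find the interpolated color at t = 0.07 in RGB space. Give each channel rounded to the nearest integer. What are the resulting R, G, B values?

(199, 47, 125)

R = 196 + 0.07 × (234 − 196) = 196 + 0.07 × 38 = 198.66 → 199
G = 34 + 0.07 × (226 − 34) = 34 + 0.07 × 192 = 47.44 → 47
B = 123 + 0.07 × (153 − 123) = 123 + 0.07 × 30 = 125.1 → 125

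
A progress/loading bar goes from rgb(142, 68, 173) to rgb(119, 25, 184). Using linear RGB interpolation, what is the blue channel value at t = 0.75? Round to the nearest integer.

181

B = 173 + 0.75 × (184 − 173) = 181.25 → 181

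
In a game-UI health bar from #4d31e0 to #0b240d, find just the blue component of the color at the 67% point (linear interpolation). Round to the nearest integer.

B₁ = 224 (from #4d31e0), B₂ = 13 (from #0b240d).
B = 224 + 0.67 × (13 − 224) = 82.63 → 83

83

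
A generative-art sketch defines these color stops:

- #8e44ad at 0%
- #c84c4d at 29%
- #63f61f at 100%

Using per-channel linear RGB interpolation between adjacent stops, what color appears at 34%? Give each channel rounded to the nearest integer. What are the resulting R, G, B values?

34% lies between the 29% and 100% stops, so the local fraction is t = (34 − 29)/(100 − 29) = 5/71 ≈ 0.0704.
#c84c4d → (200, 76, 77); #63f61f → (99, 246, 31).
R = 200 + 0.0704 × (99 − 200) = 192.89 → 193
G = 76 + 0.0704 × (246 − 76) = 87.968 → 88
B = 77 + 0.0704 × (31 − 77) = 73.762 → 74

(193, 88, 74)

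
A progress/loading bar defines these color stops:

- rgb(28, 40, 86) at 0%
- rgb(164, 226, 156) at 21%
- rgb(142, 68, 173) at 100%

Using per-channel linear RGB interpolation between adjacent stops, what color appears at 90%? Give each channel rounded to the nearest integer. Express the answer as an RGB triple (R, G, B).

(145, 88, 171)

90% lies between the 21% and 100% stops, so the local fraction is t = (90 − 21)/(100 − 21) = 69/79 ≈ 0.8734.
R = 164 + 0.8734 × (142 − 164) = 144.785 → 145
G = 226 + 0.8734 × (68 − 226) = 88.003 → 88
B = 156 + 0.8734 × (173 − 156) = 170.848 → 171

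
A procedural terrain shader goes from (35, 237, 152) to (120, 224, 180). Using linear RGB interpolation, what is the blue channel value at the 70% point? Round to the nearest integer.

172

B = 152 + 0.7 × (180 − 152) = 171.6 → 172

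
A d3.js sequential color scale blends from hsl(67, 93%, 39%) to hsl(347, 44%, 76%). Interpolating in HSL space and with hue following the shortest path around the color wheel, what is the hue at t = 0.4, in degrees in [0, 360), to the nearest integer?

35

Hue: 347 − 67 = 280°, but |280| > 180 so the shorter arc goes the other way: Δh = 280 − 360 = -80°.
H = 67 + 0.4 × (-80) = 35 → 35°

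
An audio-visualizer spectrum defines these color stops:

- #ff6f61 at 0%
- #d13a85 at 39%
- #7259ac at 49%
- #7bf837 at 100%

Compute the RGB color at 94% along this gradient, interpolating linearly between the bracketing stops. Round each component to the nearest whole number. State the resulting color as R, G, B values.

94% lies between the 49% and 100% stops, so the local fraction is t = (94 − 49)/(100 − 49) = 45/51 ≈ 0.8824.
#7259ac → (114, 89, 172); #7bf837 → (123, 248, 55).
R = 114 + 0.8824 × (123 − 114) = 121.942 → 122
G = 89 + 0.8824 × (248 − 89) = 229.302 → 229
B = 172 + 0.8824 × (55 − 172) = 68.759 → 69

(122, 229, 69)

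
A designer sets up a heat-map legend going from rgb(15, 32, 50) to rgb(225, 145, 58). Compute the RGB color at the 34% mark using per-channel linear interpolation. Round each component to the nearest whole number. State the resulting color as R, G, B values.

34% corresponds to t = 0.34.
R = 15 + 0.34 × (225 − 15) = 15 + 0.34 × 210 = 86.4 → 86
G = 32 + 0.34 × (145 − 32) = 32 + 0.34 × 113 = 70.42 → 70
B = 50 + 0.34 × (58 − 50) = 50 + 0.34 × 8 = 52.72 → 53

(86, 70, 53)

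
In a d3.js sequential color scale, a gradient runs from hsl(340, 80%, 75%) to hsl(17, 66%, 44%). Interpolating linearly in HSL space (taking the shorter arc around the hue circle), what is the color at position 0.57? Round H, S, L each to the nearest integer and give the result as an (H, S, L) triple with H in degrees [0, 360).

(1, 72, 57)

Hue: 17 − 340 = -323°, but |-323| > 180 so the shorter arc goes the other way: Δh = -323 + 360 = 37°.
H = 340 + 0.57 × (37) = 361.09 → 361 → 361 mod 360 = 1°
S = 80 + 0.57 × (66 − 80) = 72.02 → 72%
L = 75 + 0.57 × (44 − 75) = 57.33 → 57%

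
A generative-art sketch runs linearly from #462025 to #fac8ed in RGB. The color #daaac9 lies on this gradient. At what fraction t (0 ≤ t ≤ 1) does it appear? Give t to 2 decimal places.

Invert the lerp on the B channel (largest span, 200): t = (201 − 37) / (237 − 37) = 164/200 = 0.82.
Check on R: (218 − 70)/(250 − 70) = 0.8222 ✓

0.82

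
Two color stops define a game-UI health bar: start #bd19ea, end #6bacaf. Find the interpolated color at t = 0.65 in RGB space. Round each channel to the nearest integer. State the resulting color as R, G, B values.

(136, 121, 196)

#bd19ea → (189, 25, 234); #6bacaf → (107, 172, 175).
R = 189 + 0.65 × (107 − 189) = 189 + 0.65 × -82 = 135.7 → 136
G = 25 + 0.65 × (172 − 25) = 25 + 0.65 × 147 = 120.55 → 121
B = 234 + 0.65 × (175 − 234) = 234 + 0.65 × -59 = 195.65 → 196
So the blended color is (136, 121, 196), about #8879c4.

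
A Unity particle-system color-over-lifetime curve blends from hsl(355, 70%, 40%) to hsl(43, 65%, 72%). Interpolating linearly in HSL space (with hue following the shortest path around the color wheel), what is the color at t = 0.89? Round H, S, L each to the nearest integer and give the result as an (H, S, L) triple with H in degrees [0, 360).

(38, 66, 68)

Hue: 43 − 355 = -312°, but |-312| > 180 so the shorter arc goes the other way: Δh = -312 + 360 = 48°.
H = 355 + 0.89 × (48) = 397.72 → 398 → 398 mod 360 = 38°
S = 70 + 0.89 × (65 − 70) = 65.55 → 66%
L = 40 + 0.89 × (72 − 40) = 68.48 → 68%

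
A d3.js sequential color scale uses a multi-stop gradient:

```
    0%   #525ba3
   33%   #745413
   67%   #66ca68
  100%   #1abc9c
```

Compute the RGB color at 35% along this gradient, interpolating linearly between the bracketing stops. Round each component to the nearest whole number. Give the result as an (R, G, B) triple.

(115, 91, 24)

35% lies between the 33% and 67% stops, so the local fraction is t = (35 − 33)/(67 − 33) = 2/34 ≈ 0.0588.
#745413 → (116, 84, 19); #66ca68 → (102, 202, 104).
R = 116 + 0.0588 × (102 − 116) = 115.177 → 115
G = 84 + 0.0588 × (202 − 84) = 90.938 → 91
B = 19 + 0.0588 × (104 − 19) = 23.998 → 24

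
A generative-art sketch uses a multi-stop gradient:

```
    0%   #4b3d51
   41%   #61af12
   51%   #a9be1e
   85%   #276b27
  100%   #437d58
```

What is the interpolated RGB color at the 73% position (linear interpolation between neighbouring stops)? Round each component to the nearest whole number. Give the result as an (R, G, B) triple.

73% lies between the 51% and 85% stops, so the local fraction is t = (73 − 51)/(85 − 51) = 22/34 ≈ 0.6471.
#a9be1e → (169, 190, 30); #276b27 → (39, 107, 39).
R = 169 + 0.6471 × (39 − 169) = 84.877 → 85
G = 190 + 0.6471 × (107 − 190) = 136.291 → 136
B = 30 + 0.6471 × (39 − 30) = 35.824 → 36

(85, 136, 36)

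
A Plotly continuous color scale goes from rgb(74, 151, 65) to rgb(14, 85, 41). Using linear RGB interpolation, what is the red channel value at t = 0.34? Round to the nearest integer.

R = 74 + 0.34 × (14 − 74) = 53.6 → 54

54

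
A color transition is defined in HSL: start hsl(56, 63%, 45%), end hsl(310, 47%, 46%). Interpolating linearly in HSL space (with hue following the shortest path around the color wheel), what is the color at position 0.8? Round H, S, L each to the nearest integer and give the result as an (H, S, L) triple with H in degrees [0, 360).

(331, 50, 46)

Hue: 310 − 56 = 254°, but |254| > 180 so the shorter arc goes the other way: Δh = 254 − 360 = -106°.
H = 56 + 0.8 × (-106) = -28.8 → -29 → -29 mod 360 = 331°
S = 63 + 0.8 × (47 − 63) = 50.2 → 50%
L = 45 + 0.8 × (46 − 45) = 45.8 → 46%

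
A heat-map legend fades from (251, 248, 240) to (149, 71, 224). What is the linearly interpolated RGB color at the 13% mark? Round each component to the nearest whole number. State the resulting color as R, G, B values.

(238, 225, 238)

13% corresponds to t = 0.13.
R = 251 + 0.13 × (149 − 251) = 251 + 0.13 × -102 = 237.74 → 238
G = 248 + 0.13 × (71 − 248) = 248 + 0.13 × -177 = 224.99 → 225
B = 240 + 0.13 × (224 − 240) = 240 + 0.13 × -16 = 237.92 → 238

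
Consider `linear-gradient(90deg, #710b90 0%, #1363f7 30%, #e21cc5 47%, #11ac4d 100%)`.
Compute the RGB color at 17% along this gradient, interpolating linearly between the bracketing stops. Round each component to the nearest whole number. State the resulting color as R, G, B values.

17% lies between the 0% and 30% stops, so the local fraction is t = (17 − 0)/(30 − 0) = 17/30 ≈ 0.5667.
#710b90 → (113, 11, 144); #1363f7 → (19, 99, 247).
R = 113 + 0.5667 × (19 − 113) = 59.73 → 60
G = 11 + 0.5667 × (99 − 11) = 60.87 → 61
B = 144 + 0.5667 × (247 − 144) = 202.37 → 202

(60, 61, 202)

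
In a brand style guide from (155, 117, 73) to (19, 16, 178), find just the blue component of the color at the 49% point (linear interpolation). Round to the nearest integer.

124

B = 73 + 0.49 × (178 − 73) = 124.45 → 124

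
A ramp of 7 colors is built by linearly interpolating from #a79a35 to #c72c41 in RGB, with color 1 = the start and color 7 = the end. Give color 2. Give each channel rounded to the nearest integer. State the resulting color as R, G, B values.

With 7 swatches and endpoints inclusive, swatch 2 sits at t = (2 − 1)/(7 − 1) = 1/6 ≈ 0.1667.
#a79a35 → (167, 154, 53); #c72c41 → (199, 44, 65).
R = 167 + 0.1667 × (199 − 167) = 172.334 → 172
G = 154 + 0.1667 × (44 − 154) = 135.663 → 136
B = 53 + 0.1667 × (65 − 53) = 55 → 55

(172, 136, 55)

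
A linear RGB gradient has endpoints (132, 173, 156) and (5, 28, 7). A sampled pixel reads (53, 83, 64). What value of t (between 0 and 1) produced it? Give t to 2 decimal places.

0.62

Invert the lerp on the B channel (largest span, 149): t = (64 − 156) / (7 − 156) = -92/-149 = 0.61745.
Check on R: (53 − 132)/(5 − 132) = 0.622 ✓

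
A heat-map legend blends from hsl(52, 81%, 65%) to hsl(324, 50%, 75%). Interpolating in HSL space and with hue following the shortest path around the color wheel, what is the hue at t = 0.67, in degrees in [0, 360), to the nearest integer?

Hue: 324 − 52 = 272°, but |272| > 180 so the shorter arc goes the other way: Δh = 272 − 360 = -88°.
H = 52 + 0.67 × (-88) = -6.96 → -7 → -7 mod 360 = 353°

353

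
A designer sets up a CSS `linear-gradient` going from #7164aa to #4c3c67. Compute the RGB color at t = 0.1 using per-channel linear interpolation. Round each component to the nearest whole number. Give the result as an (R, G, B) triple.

#7164aa → (113, 100, 170); #4c3c67 → (76, 60, 103).
R = 113 + 0.1 × (76 − 113) = 113 + 0.1 × -37 = 109.3 → 109
G = 100 + 0.1 × (60 − 100) = 100 + 0.1 × -40 = 96 → 96
B = 170 + 0.1 × (103 − 170) = 170 + 0.1 × -67 = 163.3 → 163

(109, 96, 163)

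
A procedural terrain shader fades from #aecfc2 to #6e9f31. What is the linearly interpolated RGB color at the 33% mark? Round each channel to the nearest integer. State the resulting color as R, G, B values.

(153, 191, 146)

#aecfc2 → (174, 207, 194); #6e9f31 → (110, 159, 49).
33% corresponds to t = 0.33.
R = 174 + 0.33 × (110 − 174) = 174 + 0.33 × -64 = 152.88 → 153
G = 207 + 0.33 × (159 − 207) = 207 + 0.33 × -48 = 191.16 → 191
B = 194 + 0.33 × (49 − 194) = 194 + 0.33 × -145 = 146.15 → 146
So the blended color is (153, 191, 146), about #99bf92.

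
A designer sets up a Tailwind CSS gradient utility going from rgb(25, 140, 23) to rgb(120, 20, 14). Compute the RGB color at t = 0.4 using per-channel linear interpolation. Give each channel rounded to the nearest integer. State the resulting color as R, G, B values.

R = 25 + 0.4 × (120 − 25) = 25 + 0.4 × 95 = 63 → 63
G = 140 + 0.4 × (20 − 140) = 140 + 0.4 × -120 = 92 → 92
B = 23 + 0.4 × (14 − 23) = 23 + 0.4 × -9 = 19.4 → 19
So the blended color is (63, 92, 19), about #3f5c13.

(63, 92, 19)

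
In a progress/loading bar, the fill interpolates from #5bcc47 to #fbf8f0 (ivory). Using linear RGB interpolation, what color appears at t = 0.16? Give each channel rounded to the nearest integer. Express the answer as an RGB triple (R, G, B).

#5bcc47 → (91, 204, 71); #fbf8f0 → (251, 248, 240).
R = 91 + 0.16 × (251 − 91) = 91 + 0.16 × 160 = 116.6 → 117
G = 204 + 0.16 × (248 − 204) = 204 + 0.16 × 44 = 211.04 → 211
B = 71 + 0.16 × (240 − 71) = 71 + 0.16 × 169 = 98.04 → 98

(117, 211, 98)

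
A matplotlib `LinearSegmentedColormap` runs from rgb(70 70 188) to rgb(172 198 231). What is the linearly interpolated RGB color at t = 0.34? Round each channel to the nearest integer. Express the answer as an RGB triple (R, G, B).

(105, 114, 203)

R = 70 + 0.34 × (172 − 70) = 70 + 0.34 × 102 = 104.68 → 105
G = 70 + 0.34 × (198 − 70) = 70 + 0.34 × 128 = 113.52 → 114
B = 188 + 0.34 × (231 − 188) = 188 + 0.34 × 43 = 202.62 → 203
So the blended color is (105, 114, 203), about #6972cb.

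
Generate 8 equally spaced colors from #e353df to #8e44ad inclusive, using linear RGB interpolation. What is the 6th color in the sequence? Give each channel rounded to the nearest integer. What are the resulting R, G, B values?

With 8 swatches and endpoints inclusive, swatch 6 sits at t = (6 − 1)/(8 − 1) = 5/7 ≈ 0.7143.
#e353df → (227, 83, 223); #8e44ad → (142, 68, 173).
R = 227 + 0.7143 × (142 − 227) = 166.284 → 166
G = 83 + 0.7143 × (68 − 83) = 72.285 → 72
B = 223 + 0.7143 × (173 − 223) = 187.285 → 187

(166, 72, 187)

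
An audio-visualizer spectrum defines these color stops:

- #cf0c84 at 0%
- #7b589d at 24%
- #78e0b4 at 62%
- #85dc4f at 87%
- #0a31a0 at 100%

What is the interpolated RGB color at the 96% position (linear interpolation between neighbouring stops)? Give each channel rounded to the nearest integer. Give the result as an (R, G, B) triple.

(48, 102, 135)

96% lies between the 87% and 100% stops, so the local fraction is t = (96 − 87)/(100 − 87) = 9/13 ≈ 0.6923.
#85dc4f → (133, 220, 79); #0a31a0 → (10, 49, 160).
R = 133 + 0.6923 × (10 − 133) = 47.847 → 48
G = 220 + 0.6923 × (49 − 220) = 101.617 → 102
B = 79 + 0.6923 × (160 − 79) = 135.076 → 135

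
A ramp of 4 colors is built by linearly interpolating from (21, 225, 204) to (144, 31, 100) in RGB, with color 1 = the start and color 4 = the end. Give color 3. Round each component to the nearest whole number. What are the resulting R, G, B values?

With 4 swatches and endpoints inclusive, swatch 3 sits at t = (3 − 1)/(4 − 1) = 2/3 ≈ 0.6667.
R = 21 + 0.6667 × (144 − 21) = 103.004 → 103
G = 225 + 0.6667 × (31 − 225) = 95.66 → 96
B = 204 + 0.6667 × (100 − 204) = 134.663 → 135

(103, 96, 135)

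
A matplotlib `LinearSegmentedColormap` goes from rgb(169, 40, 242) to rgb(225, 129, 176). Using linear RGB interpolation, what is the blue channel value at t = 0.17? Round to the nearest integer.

231

B = 242 + 0.17 × (176 − 242) = 230.78 → 231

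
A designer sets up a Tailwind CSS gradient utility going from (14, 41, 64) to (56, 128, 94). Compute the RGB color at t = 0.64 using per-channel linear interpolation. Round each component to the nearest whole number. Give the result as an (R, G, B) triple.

R = 14 + 0.64 × (56 − 14) = 14 + 0.64 × 42 = 40.88 → 41
G = 41 + 0.64 × (128 − 41) = 41 + 0.64 × 87 = 96.68 → 97
B = 64 + 0.64 × (94 − 64) = 64 + 0.64 × 30 = 83.2 → 83

(41, 97, 83)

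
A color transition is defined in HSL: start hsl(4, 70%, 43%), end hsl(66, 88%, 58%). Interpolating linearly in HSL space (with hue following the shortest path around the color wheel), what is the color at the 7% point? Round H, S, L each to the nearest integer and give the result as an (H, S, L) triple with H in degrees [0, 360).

(8, 71, 44)

Hue arc: Δh = 66 − 4 = 62° (|Δh| ≤ 180, already the shorter path).
H = 4 + 0.07 × (62) = 8.34 → 8°
S = 70 + 0.07 × (88 − 70) = 71.26 → 71%
L = 43 + 0.07 × (58 − 43) = 44.05 → 44%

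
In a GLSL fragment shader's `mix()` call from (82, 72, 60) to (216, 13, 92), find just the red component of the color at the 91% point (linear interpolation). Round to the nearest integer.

204

R = 82 + 0.91 × (216 − 82) = 203.94 → 204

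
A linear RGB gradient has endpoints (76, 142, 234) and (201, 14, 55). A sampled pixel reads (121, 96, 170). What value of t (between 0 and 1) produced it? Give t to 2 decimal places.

0.36

Invert the lerp on the B channel (largest span, 179): t = (170 − 234) / (55 − 234) = -64/-179 = 0.35754.
Check on R: (121 − 76)/(201 − 76) = 0.36 ✓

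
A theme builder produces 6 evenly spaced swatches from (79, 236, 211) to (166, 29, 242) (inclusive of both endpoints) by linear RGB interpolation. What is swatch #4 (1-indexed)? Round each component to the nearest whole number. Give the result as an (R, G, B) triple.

(131, 112, 230)

With 6 swatches and endpoints inclusive, swatch 4 sits at t = (4 − 1)/(6 − 1) = 3/5 ≈ 0.6.
R = 79 + 0.6 × (166 − 79) = 131.2 → 131
G = 236 + 0.6 × (29 − 236) = 111.8 → 112
B = 211 + 0.6 × (242 − 211) = 229.6 → 230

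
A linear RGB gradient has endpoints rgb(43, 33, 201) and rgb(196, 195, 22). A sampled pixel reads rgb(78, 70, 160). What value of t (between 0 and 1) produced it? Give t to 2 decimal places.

0.23

Invert the lerp on the B channel (largest span, 179): t = (160 − 201) / (22 − 201) = -41/-179 = 0.22905.
Check on R: (78 − 43)/(196 − 43) = 0.2288 ✓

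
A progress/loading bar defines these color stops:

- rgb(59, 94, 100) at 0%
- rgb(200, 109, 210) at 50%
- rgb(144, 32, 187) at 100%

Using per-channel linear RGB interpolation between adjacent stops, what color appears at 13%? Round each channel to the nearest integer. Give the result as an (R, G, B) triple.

13% lies between the 0% and 50% stops, so the local fraction is t = (13 − 0)/(50 − 0) = 13/50 ≈ 0.26.
R = 59 + 0.26 × (200 − 59) = 95.66 → 96
G = 94 + 0.26 × (109 − 94) = 97.9 → 98
B = 100 + 0.26 × (210 − 100) = 128.6 → 129

(96, 98, 129)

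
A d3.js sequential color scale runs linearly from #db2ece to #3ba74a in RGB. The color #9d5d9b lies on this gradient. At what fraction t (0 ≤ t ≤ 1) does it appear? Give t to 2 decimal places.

Invert the lerp on the R channel (largest span, 160): t = (157 − 219) / (59 − 219) = -62/-160 = 0.3875.
Check on G: (93 − 46)/(167 − 46) = 0.3884 ✓

0.39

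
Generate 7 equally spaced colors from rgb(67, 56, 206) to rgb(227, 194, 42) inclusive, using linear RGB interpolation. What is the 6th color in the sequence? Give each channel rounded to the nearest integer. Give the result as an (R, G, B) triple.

(200, 171, 69)

With 7 swatches and endpoints inclusive, swatch 6 sits at t = (6 − 1)/(7 − 1) = 5/6 ≈ 0.8333.
R = 67 + 0.8333 × (227 − 67) = 200.328 → 200
G = 56 + 0.8333 × (194 − 56) = 170.995 → 171
B = 206 + 0.8333 × (42 − 206) = 69.339 → 69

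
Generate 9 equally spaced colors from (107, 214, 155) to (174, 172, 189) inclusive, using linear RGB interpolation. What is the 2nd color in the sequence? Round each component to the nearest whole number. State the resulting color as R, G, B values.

(115, 209, 159)

With 9 swatches and endpoints inclusive, swatch 2 sits at t = (2 − 1)/(9 − 1) = 1/8 ≈ 0.125.
R = 107 + 0.125 × (174 − 107) = 115.375 → 115
G = 214 + 0.125 × (172 − 214) = 208.75 → 209
B = 155 + 0.125 × (189 − 155) = 159.25 → 159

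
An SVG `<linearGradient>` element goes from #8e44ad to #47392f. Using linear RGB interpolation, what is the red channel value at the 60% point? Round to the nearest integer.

99

R₁ = 142 (from #8e44ad), R₂ = 71 (from #47392f).
R = 142 + 0.6 × (71 − 142) = 99.4 → 99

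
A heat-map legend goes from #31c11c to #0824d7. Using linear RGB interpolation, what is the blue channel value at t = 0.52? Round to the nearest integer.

B₁ = 28 (from #31c11c), B₂ = 215 (from #0824d7).
B = 28 + 0.52 × (215 − 28) = 125.24 → 125

125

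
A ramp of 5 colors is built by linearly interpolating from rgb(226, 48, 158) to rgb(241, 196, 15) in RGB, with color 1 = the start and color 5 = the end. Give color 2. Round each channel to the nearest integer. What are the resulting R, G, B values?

(230, 85, 122)

With 5 swatches and endpoints inclusive, swatch 2 sits at t = (2 − 1)/(5 − 1) = 1/4 ≈ 0.25.
R = 226 + 0.25 × (241 − 226) = 229.75 → 230
G = 48 + 0.25 × (196 − 48) = 85 → 85
B = 158 + 0.25 × (15 − 158) = 122.25 → 122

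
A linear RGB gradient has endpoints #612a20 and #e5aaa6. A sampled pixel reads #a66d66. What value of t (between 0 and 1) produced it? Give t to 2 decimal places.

Invert the lerp on the B channel (largest span, 134): t = (102 − 32) / (166 − 32) = 70/134 = 0.52239.
Check on R: (166 − 97)/(229 − 97) = 0.5227 ✓

0.52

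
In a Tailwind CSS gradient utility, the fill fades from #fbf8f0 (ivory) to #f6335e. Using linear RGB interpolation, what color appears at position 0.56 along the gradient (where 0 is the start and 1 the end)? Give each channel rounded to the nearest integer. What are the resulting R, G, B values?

#fbf8f0 → (251, 248, 240); #f6335e → (246, 51, 94).
R = 251 + 0.56 × (246 − 251) = 251 + 0.56 × -5 = 248.2 → 248
G = 248 + 0.56 × (51 − 248) = 248 + 0.56 × -197 = 137.68 → 138
B = 240 + 0.56 × (94 − 240) = 240 + 0.56 × -146 = 158.24 → 158

(248, 138, 158)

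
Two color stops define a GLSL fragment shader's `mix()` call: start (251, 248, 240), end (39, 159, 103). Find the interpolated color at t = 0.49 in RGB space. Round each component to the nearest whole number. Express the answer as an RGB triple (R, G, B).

(147, 204, 173)

R = 251 + 0.49 × (39 − 251) = 251 + 0.49 × -212 = 147.12 → 147
G = 248 + 0.49 × (159 − 248) = 248 + 0.49 × -89 = 204.39 → 204
B = 240 + 0.49 × (103 − 240) = 240 + 0.49 × -137 = 172.87 → 173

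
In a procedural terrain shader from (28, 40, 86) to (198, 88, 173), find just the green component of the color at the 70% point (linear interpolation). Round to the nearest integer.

G = 40 + 0.7 × (88 − 40) = 73.6 → 74

74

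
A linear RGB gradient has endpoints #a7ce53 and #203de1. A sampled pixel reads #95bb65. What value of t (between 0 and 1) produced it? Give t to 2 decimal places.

0.13

Invert the lerp on the G channel (largest span, 145): t = (187 − 206) / (61 − 206) = -19/-145 = 0.13103.
Check on R: (149 − 167)/(32 − 167) = 0.1333 ✓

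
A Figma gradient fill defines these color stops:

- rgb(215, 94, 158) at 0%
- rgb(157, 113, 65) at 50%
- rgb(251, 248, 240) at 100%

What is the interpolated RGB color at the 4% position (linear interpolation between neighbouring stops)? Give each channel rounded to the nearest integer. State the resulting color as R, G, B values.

4% lies between the 0% and 50% stops, so the local fraction is t = (4 − 0)/(50 − 0) = 4/50 ≈ 0.08.
R = 215 + 0.08 × (157 − 215) = 210.36 → 210
G = 94 + 0.08 × (113 − 94) = 95.52 → 96
B = 158 + 0.08 × (65 − 158) = 150.56 → 151

(210, 96, 151)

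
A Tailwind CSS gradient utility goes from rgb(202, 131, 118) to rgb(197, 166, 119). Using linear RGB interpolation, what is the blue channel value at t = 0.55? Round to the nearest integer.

119

B = 118 + 0.55 × (119 − 118) = 118.55 → 119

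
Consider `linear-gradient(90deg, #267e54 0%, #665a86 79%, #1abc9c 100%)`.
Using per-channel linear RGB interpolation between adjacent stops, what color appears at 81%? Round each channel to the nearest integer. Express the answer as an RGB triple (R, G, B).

81% lies between the 79% and 100% stops, so the local fraction is t = (81 − 79)/(100 − 79) = 2/21 ≈ 0.0952.
#665a86 → (102, 90, 134); #1abc9c → (26, 188, 156).
R = 102 + 0.0952 × (26 − 102) = 94.765 → 95
G = 90 + 0.0952 × (188 − 90) = 99.33 → 99
B = 134 + 0.0952 × (156 − 134) = 136.094 → 136

(95, 99, 136)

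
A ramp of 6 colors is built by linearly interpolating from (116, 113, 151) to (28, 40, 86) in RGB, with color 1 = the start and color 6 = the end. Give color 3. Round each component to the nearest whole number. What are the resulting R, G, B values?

With 6 swatches and endpoints inclusive, swatch 3 sits at t = (3 − 1)/(6 − 1) = 2/5 ≈ 0.4.
R = 116 + 0.4 × (28 − 116) = 80.8 → 81
G = 113 + 0.4 × (40 − 113) = 83.8 → 84
B = 151 + 0.4 × (86 − 151) = 125 → 125

(81, 84, 125)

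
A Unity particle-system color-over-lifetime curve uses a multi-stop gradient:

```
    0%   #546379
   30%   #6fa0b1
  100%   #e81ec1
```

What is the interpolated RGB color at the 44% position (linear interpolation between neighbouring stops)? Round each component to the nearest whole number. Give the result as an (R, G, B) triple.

44% lies between the 30% and 100% stops, so the local fraction is t = (44 − 30)/(100 − 30) = 14/70 ≈ 0.2.
#6fa0b1 → (111, 160, 177); #e81ec1 → (232, 30, 193).
R = 111 + 0.2 × (232 − 111) = 135.2 → 135
G = 160 + 0.2 × (30 − 160) = 134 → 134
B = 177 + 0.2 × (193 − 177) = 180.2 → 180

(135, 134, 180)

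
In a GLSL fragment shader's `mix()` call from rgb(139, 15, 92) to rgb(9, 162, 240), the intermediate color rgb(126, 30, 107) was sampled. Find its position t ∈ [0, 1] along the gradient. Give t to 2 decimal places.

0.10

Invert the lerp on the B channel (largest span, 148): t = (107 − 92) / (240 − 92) = 15/148 = 0.10135.
Check on R: (126 − 139)/(9 − 139) = 0.1 ✓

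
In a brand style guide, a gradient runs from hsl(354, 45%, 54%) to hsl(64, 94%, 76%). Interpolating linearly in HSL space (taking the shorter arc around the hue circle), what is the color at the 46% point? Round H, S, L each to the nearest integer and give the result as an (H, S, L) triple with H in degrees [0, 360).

Hue: 64 − 354 = -290°, but |-290| > 180 so the shorter arc goes the other way: Δh = -290 + 360 = 70°.
H = 354 + 0.46 × (70) = 386.2 → 386 → 386 mod 360 = 26°
S = 45 + 0.46 × (94 − 45) = 67.54 → 68%
L = 54 + 0.46 × (76 − 54) = 64.12 → 64%

(26, 68, 64)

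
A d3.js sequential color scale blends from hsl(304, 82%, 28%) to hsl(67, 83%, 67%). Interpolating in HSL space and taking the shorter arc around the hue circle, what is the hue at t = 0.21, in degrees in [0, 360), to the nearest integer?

Hue: 67 − 304 = -237°, but |-237| > 180 so the shorter arc goes the other way: Δh = -237 + 360 = 123°.
H = 304 + 0.21 × (123) = 329.83 → 330°

330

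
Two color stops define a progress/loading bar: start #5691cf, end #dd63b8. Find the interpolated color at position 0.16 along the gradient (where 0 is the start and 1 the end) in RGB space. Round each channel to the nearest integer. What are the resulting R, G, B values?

#5691cf → (86, 145, 207); #dd63b8 → (221, 99, 184).
R = 86 + 0.16 × (221 − 86) = 86 + 0.16 × 135 = 107.6 → 108
G = 145 + 0.16 × (99 − 145) = 145 + 0.16 × -46 = 137.64 → 138
B = 207 + 0.16 × (184 − 207) = 207 + 0.16 × -23 = 203.32 → 203
So the blended color is (108, 138, 203), about #6c8acb.

(108, 138, 203)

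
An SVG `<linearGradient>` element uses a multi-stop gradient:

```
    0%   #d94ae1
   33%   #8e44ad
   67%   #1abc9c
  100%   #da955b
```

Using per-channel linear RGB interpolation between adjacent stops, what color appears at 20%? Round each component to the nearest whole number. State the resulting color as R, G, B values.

20% lies between the 0% and 33% stops, so the local fraction is t = (20 − 0)/(33 − 0) = 20/33 ≈ 0.6061.
#d94ae1 → (217, 74, 225); #8e44ad → (142, 68, 173).
R = 217 + 0.6061 × (142 − 217) = 171.543 → 172
G = 74 + 0.6061 × (68 − 74) = 70.363 → 70
B = 225 + 0.6061 × (173 − 225) = 193.483 → 193

(172, 70, 193)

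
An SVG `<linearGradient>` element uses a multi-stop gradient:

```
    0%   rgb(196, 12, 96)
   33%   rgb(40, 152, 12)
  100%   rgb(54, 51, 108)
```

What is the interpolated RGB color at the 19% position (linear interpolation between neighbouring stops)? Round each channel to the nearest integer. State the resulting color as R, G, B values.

19% lies between the 0% and 33% stops, so the local fraction is t = (19 − 0)/(33 − 0) = 19/33 ≈ 0.5758.
R = 196 + 0.5758 × (40 − 196) = 106.175 → 106
G = 12 + 0.5758 × (152 − 12) = 92.612 → 93
B = 96 + 0.5758 × (12 − 96) = 47.633 → 48

(106, 93, 48)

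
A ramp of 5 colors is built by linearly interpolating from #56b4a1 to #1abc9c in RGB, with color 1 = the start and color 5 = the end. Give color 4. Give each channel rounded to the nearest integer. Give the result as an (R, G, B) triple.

(41, 186, 157)

With 5 swatches and endpoints inclusive, swatch 4 sits at t = (4 − 1)/(5 − 1) = 3/4 ≈ 0.75.
#56b4a1 → (86, 180, 161); #1abc9c → (26, 188, 156).
R = 86 + 0.75 × (26 − 86) = 41 → 41
G = 180 + 0.75 × (188 − 180) = 186 → 186
B = 161 + 0.75 × (156 − 161) = 157.25 → 157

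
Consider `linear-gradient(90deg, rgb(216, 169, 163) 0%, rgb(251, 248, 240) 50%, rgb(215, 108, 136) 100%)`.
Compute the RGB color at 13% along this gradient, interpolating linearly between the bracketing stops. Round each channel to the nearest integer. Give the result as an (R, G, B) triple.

13% lies between the 0% and 50% stops, so the local fraction is t = (13 − 0)/(50 − 0) = 13/50 ≈ 0.26.
R = 216 + 0.26 × (251 − 216) = 225.1 → 225
G = 169 + 0.26 × (248 − 169) = 189.54 → 190
B = 163 + 0.26 × (240 − 163) = 183.02 → 183

(225, 190, 183)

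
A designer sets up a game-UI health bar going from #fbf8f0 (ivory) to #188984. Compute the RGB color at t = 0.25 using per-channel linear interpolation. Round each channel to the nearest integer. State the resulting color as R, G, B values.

#fbf8f0 → (251, 248, 240); #188984 → (24, 137, 132).
R = 251 + 0.25 × (24 − 251) = 251 + 0.25 × -227 = 194.25 → 194
G = 248 + 0.25 × (137 − 248) = 248 + 0.25 × -111 = 220.25 → 220
B = 240 + 0.25 × (132 − 240) = 240 + 0.25 × -108 = 213 → 213
So the blended color is (194, 220, 213), about #c2dcd5.

(194, 220, 213)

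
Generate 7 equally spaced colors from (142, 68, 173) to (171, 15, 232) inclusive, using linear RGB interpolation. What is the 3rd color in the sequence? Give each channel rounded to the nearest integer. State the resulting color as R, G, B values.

(152, 50, 193)

With 7 swatches and endpoints inclusive, swatch 3 sits at t = (3 − 1)/(7 − 1) = 2/6 ≈ 0.3333.
R = 142 + 0.3333 × (171 − 142) = 151.666 → 152
G = 68 + 0.3333 × (15 − 68) = 50.335 → 50
B = 173 + 0.3333 × (232 − 173) = 192.665 → 193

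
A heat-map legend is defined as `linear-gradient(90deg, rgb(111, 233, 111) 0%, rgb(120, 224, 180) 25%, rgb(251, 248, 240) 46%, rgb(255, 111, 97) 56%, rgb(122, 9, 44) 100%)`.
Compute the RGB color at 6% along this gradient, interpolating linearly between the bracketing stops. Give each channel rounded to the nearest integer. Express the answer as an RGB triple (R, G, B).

6% lies between the 0% and 25% stops, so the local fraction is t = (6 − 0)/(25 − 0) = 6/25 ≈ 0.24.
R = 111 + 0.24 × (120 − 111) = 113.16 → 113
G = 233 + 0.24 × (224 − 233) = 230.84 → 231
B = 111 + 0.24 × (180 − 111) = 127.56 → 128

(113, 231, 128)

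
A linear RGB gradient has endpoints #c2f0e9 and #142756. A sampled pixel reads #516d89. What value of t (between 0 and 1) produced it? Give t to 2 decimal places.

0.65

Invert the lerp on the G channel (largest span, 201): t = (109 − 240) / (39 − 240) = -131/-201 = 0.65174.
Check on R: (81 − 194)/(20 − 194) = 0.6494 ✓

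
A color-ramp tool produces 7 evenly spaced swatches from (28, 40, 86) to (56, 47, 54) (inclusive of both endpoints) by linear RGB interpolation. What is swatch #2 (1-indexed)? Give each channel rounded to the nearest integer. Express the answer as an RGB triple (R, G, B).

(33, 41, 81)

With 7 swatches and endpoints inclusive, swatch 2 sits at t = (2 − 1)/(7 − 1) = 1/6 ≈ 0.1667.
R = 28 + 0.1667 × (56 − 28) = 32.668 → 33
G = 40 + 0.1667 × (47 − 40) = 41.167 → 41
B = 86 + 0.1667 × (54 − 86) = 80.666 → 81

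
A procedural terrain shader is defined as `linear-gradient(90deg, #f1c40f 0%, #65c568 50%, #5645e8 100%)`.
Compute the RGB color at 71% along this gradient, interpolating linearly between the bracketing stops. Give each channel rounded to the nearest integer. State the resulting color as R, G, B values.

(95, 143, 158)

71% lies between the 50% and 100% stops, so the local fraction is t = (71 − 50)/(100 − 50) = 21/50 ≈ 0.42.
#65c568 → (101, 197, 104); #5645e8 → (86, 69, 232).
R = 101 + 0.42 × (86 − 101) = 94.7 → 95
G = 197 + 0.42 × (69 − 197) = 143.24 → 143
B = 104 + 0.42 × (232 − 104) = 157.76 → 158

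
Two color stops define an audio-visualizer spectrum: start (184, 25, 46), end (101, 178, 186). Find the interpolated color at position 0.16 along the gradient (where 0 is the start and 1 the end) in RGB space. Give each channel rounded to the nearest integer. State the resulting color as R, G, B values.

(171, 49, 68)

R = 184 + 0.16 × (101 − 184) = 184 + 0.16 × -83 = 170.72 → 171
G = 25 + 0.16 × (178 − 25) = 25 + 0.16 × 153 = 49.48 → 49
B = 46 + 0.16 × (186 − 46) = 46 + 0.16 × 140 = 68.4 → 68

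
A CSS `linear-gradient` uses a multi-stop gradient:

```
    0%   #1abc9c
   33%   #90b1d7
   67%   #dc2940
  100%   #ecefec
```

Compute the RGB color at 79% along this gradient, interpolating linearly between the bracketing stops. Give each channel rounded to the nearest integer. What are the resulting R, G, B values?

79% lies between the 67% and 100% stops, so the local fraction is t = (79 − 67)/(100 − 67) = 12/33 ≈ 0.3636.
#dc2940 → (220, 41, 64); #ecefec → (236, 239, 236).
R = 220 + 0.3636 × (236 − 220) = 225.818 → 226
G = 41 + 0.3636 × (239 − 41) = 112.993 → 113
B = 64 + 0.3636 × (236 − 64) = 126.539 → 127

(226, 113, 127)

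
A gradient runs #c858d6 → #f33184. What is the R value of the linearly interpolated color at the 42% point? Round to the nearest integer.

218

R₁ = 200 (from #c858d6), R₂ = 243 (from #f33184).
R = 200 + 0.42 × (243 − 200) = 218.06 → 218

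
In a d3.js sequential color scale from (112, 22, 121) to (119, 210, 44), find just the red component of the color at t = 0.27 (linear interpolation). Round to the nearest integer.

R = 112 + 0.27 × (119 − 112) = 113.89 → 114

114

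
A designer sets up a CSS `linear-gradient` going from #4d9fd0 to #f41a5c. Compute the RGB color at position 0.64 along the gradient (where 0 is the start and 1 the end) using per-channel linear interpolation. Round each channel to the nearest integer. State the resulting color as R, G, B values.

(184, 74, 134)

#4d9fd0 → (77, 159, 208); #f41a5c → (244, 26, 92).
R = 77 + 0.64 × (244 − 77) = 77 + 0.64 × 167 = 183.88 → 184
G = 159 + 0.64 × (26 − 159) = 159 + 0.64 × -133 = 73.88 → 74
B = 208 + 0.64 × (92 − 208) = 208 + 0.64 × -116 = 133.76 → 134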